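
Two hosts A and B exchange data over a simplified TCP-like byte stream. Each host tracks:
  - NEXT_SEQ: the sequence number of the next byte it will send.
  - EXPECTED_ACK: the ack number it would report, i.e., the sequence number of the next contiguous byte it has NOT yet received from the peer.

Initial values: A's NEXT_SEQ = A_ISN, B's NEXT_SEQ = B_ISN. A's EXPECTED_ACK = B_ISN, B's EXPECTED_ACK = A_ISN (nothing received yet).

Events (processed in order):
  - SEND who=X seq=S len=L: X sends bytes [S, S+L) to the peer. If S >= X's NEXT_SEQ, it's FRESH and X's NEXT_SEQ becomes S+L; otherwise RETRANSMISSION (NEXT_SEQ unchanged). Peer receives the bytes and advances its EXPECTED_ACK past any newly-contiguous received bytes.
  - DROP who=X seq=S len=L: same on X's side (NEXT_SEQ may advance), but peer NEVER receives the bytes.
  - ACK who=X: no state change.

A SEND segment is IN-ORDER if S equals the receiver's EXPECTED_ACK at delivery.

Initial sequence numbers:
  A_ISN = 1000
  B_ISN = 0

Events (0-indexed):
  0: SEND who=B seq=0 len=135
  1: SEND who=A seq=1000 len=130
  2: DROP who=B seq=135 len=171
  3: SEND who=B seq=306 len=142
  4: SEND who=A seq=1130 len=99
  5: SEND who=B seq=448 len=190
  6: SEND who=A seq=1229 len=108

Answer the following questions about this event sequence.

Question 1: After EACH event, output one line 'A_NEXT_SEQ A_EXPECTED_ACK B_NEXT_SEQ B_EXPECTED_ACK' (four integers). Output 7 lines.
1000 135 135 1000
1130 135 135 1130
1130 135 306 1130
1130 135 448 1130
1229 135 448 1229
1229 135 638 1229
1337 135 638 1337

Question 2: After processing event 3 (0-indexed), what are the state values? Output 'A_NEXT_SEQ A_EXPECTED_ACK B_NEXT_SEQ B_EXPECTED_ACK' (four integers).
After event 0: A_seq=1000 A_ack=135 B_seq=135 B_ack=1000
After event 1: A_seq=1130 A_ack=135 B_seq=135 B_ack=1130
After event 2: A_seq=1130 A_ack=135 B_seq=306 B_ack=1130
After event 3: A_seq=1130 A_ack=135 B_seq=448 B_ack=1130

1130 135 448 1130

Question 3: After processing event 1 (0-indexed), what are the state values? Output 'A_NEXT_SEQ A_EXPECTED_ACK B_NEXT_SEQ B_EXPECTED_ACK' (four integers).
After event 0: A_seq=1000 A_ack=135 B_seq=135 B_ack=1000
After event 1: A_seq=1130 A_ack=135 B_seq=135 B_ack=1130

1130 135 135 1130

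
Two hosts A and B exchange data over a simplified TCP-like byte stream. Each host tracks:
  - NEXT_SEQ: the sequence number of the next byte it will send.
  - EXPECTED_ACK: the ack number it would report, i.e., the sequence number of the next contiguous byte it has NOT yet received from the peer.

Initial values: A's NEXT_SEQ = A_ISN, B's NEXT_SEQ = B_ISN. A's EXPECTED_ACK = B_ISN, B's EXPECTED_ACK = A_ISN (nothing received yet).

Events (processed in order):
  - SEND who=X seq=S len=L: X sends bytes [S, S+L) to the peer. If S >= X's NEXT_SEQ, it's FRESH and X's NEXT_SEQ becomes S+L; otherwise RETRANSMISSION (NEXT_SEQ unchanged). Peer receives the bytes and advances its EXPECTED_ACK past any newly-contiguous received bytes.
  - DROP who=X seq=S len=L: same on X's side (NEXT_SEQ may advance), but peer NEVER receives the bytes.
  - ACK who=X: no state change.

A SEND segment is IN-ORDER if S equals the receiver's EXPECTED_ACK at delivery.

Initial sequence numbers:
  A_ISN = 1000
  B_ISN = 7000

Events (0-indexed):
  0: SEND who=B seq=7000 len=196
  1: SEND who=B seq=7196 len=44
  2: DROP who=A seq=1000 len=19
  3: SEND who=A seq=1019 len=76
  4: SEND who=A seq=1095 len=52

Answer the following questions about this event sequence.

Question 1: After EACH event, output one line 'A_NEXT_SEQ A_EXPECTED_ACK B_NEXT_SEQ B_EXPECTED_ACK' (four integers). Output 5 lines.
1000 7196 7196 1000
1000 7240 7240 1000
1019 7240 7240 1000
1095 7240 7240 1000
1147 7240 7240 1000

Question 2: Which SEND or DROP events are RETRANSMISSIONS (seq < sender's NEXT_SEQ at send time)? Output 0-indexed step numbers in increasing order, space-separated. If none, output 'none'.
Answer: none

Derivation:
Step 0: SEND seq=7000 -> fresh
Step 1: SEND seq=7196 -> fresh
Step 2: DROP seq=1000 -> fresh
Step 3: SEND seq=1019 -> fresh
Step 4: SEND seq=1095 -> fresh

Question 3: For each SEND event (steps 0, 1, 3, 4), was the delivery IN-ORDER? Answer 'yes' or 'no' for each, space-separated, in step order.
Answer: yes yes no no

Derivation:
Step 0: SEND seq=7000 -> in-order
Step 1: SEND seq=7196 -> in-order
Step 3: SEND seq=1019 -> out-of-order
Step 4: SEND seq=1095 -> out-of-order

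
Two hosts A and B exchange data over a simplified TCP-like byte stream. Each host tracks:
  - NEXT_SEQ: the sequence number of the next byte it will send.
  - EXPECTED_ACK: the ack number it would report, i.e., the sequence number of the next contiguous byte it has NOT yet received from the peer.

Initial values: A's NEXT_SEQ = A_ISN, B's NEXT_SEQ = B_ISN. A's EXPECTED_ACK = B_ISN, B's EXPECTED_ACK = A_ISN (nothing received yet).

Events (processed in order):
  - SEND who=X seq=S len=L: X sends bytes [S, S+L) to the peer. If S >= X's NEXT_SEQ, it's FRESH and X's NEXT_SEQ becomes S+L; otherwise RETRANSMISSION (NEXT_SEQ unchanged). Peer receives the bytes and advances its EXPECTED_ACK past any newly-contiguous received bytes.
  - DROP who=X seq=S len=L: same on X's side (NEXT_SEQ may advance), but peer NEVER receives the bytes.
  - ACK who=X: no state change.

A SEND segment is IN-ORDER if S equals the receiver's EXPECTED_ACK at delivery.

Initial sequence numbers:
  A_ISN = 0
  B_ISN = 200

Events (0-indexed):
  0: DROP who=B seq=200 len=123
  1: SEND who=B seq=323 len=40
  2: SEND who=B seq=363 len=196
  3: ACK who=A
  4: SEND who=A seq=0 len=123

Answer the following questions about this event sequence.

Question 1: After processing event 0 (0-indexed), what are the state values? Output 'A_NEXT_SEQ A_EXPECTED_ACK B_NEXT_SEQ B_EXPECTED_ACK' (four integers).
After event 0: A_seq=0 A_ack=200 B_seq=323 B_ack=0

0 200 323 0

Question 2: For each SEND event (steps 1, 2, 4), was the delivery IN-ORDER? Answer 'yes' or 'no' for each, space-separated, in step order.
Step 1: SEND seq=323 -> out-of-order
Step 2: SEND seq=363 -> out-of-order
Step 4: SEND seq=0 -> in-order

Answer: no no yes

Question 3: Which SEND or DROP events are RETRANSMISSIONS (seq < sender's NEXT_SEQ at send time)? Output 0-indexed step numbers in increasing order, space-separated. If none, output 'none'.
Step 0: DROP seq=200 -> fresh
Step 1: SEND seq=323 -> fresh
Step 2: SEND seq=363 -> fresh
Step 4: SEND seq=0 -> fresh

Answer: none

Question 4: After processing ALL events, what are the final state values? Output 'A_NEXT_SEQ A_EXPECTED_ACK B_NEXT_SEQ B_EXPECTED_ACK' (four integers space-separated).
Answer: 123 200 559 123

Derivation:
After event 0: A_seq=0 A_ack=200 B_seq=323 B_ack=0
After event 1: A_seq=0 A_ack=200 B_seq=363 B_ack=0
After event 2: A_seq=0 A_ack=200 B_seq=559 B_ack=0
After event 3: A_seq=0 A_ack=200 B_seq=559 B_ack=0
After event 4: A_seq=123 A_ack=200 B_seq=559 B_ack=123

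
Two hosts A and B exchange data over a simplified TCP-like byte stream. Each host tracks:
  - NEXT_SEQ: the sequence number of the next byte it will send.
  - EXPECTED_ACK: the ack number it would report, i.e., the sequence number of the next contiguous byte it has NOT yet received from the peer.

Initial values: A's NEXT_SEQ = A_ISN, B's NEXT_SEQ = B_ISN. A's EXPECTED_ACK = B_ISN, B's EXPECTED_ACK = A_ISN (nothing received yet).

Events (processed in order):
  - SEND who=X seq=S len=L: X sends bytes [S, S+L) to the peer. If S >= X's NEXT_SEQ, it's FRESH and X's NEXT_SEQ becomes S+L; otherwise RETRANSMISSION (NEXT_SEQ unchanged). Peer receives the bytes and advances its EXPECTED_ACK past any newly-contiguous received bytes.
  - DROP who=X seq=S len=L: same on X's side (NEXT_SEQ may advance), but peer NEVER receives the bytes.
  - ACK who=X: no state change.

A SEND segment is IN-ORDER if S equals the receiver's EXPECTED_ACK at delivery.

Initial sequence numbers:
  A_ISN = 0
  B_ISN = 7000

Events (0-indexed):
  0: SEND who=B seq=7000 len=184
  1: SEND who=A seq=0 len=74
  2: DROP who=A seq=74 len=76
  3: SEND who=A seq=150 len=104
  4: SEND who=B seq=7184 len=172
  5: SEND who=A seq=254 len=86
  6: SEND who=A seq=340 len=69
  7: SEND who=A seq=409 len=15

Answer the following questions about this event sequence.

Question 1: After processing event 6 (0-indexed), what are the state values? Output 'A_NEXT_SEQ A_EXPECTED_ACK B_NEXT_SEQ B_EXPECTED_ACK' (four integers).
After event 0: A_seq=0 A_ack=7184 B_seq=7184 B_ack=0
After event 1: A_seq=74 A_ack=7184 B_seq=7184 B_ack=74
After event 2: A_seq=150 A_ack=7184 B_seq=7184 B_ack=74
After event 3: A_seq=254 A_ack=7184 B_seq=7184 B_ack=74
After event 4: A_seq=254 A_ack=7356 B_seq=7356 B_ack=74
After event 5: A_seq=340 A_ack=7356 B_seq=7356 B_ack=74
After event 6: A_seq=409 A_ack=7356 B_seq=7356 B_ack=74

409 7356 7356 74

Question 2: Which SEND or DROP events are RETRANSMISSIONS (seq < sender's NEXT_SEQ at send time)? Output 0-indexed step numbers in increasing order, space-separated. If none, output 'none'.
Step 0: SEND seq=7000 -> fresh
Step 1: SEND seq=0 -> fresh
Step 2: DROP seq=74 -> fresh
Step 3: SEND seq=150 -> fresh
Step 4: SEND seq=7184 -> fresh
Step 5: SEND seq=254 -> fresh
Step 6: SEND seq=340 -> fresh
Step 7: SEND seq=409 -> fresh

Answer: none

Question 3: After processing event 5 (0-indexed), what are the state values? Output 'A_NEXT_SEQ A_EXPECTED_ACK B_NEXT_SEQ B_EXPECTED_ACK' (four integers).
After event 0: A_seq=0 A_ack=7184 B_seq=7184 B_ack=0
After event 1: A_seq=74 A_ack=7184 B_seq=7184 B_ack=74
After event 2: A_seq=150 A_ack=7184 B_seq=7184 B_ack=74
After event 3: A_seq=254 A_ack=7184 B_seq=7184 B_ack=74
After event 4: A_seq=254 A_ack=7356 B_seq=7356 B_ack=74
After event 5: A_seq=340 A_ack=7356 B_seq=7356 B_ack=74

340 7356 7356 74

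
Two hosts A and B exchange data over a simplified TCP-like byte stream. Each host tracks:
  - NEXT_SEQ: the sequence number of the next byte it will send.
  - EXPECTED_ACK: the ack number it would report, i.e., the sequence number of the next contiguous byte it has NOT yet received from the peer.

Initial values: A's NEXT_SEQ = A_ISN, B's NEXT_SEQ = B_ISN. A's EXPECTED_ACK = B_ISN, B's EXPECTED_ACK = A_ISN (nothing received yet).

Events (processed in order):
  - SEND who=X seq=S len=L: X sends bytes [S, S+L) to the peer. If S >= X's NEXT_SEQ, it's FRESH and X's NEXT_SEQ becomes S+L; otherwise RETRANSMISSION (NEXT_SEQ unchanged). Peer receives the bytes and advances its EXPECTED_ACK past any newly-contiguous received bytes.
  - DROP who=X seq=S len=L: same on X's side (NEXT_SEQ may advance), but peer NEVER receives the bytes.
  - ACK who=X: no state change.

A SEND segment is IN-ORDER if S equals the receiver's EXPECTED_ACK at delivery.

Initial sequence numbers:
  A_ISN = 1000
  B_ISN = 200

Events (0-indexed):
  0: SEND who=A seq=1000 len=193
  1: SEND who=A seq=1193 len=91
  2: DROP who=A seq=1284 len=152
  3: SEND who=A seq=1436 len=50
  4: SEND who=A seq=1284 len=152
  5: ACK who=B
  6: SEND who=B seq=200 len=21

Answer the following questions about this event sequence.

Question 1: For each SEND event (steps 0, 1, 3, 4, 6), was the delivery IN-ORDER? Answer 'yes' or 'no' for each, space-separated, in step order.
Answer: yes yes no yes yes

Derivation:
Step 0: SEND seq=1000 -> in-order
Step 1: SEND seq=1193 -> in-order
Step 3: SEND seq=1436 -> out-of-order
Step 4: SEND seq=1284 -> in-order
Step 6: SEND seq=200 -> in-order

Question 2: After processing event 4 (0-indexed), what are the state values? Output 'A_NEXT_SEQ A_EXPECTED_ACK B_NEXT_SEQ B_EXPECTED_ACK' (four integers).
After event 0: A_seq=1193 A_ack=200 B_seq=200 B_ack=1193
After event 1: A_seq=1284 A_ack=200 B_seq=200 B_ack=1284
After event 2: A_seq=1436 A_ack=200 B_seq=200 B_ack=1284
After event 3: A_seq=1486 A_ack=200 B_seq=200 B_ack=1284
After event 4: A_seq=1486 A_ack=200 B_seq=200 B_ack=1486

1486 200 200 1486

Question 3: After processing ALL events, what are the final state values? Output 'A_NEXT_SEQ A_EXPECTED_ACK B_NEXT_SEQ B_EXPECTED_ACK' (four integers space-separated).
After event 0: A_seq=1193 A_ack=200 B_seq=200 B_ack=1193
After event 1: A_seq=1284 A_ack=200 B_seq=200 B_ack=1284
After event 2: A_seq=1436 A_ack=200 B_seq=200 B_ack=1284
After event 3: A_seq=1486 A_ack=200 B_seq=200 B_ack=1284
After event 4: A_seq=1486 A_ack=200 B_seq=200 B_ack=1486
After event 5: A_seq=1486 A_ack=200 B_seq=200 B_ack=1486
After event 6: A_seq=1486 A_ack=221 B_seq=221 B_ack=1486

Answer: 1486 221 221 1486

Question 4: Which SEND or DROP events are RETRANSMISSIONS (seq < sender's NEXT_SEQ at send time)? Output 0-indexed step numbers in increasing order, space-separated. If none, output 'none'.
Answer: 4

Derivation:
Step 0: SEND seq=1000 -> fresh
Step 1: SEND seq=1193 -> fresh
Step 2: DROP seq=1284 -> fresh
Step 3: SEND seq=1436 -> fresh
Step 4: SEND seq=1284 -> retransmit
Step 6: SEND seq=200 -> fresh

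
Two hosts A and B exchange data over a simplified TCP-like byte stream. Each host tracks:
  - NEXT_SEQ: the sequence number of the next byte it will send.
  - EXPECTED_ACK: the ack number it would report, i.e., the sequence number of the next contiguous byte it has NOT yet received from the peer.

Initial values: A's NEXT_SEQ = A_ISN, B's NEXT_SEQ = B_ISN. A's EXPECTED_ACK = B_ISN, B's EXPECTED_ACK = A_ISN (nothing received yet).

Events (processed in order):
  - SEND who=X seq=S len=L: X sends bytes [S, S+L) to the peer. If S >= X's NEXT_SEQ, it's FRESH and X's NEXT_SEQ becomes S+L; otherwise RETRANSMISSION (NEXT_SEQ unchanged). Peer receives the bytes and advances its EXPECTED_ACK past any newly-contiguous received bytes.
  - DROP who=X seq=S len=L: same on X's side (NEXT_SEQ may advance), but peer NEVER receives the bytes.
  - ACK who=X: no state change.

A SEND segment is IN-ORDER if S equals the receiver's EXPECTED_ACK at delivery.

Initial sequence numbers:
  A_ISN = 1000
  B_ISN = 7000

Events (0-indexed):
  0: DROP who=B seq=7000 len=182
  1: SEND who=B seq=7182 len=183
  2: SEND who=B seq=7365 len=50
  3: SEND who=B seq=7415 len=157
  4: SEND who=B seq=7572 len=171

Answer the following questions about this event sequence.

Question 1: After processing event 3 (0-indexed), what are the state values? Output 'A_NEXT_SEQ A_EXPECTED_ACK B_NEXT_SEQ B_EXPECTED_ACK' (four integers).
After event 0: A_seq=1000 A_ack=7000 B_seq=7182 B_ack=1000
After event 1: A_seq=1000 A_ack=7000 B_seq=7365 B_ack=1000
After event 2: A_seq=1000 A_ack=7000 B_seq=7415 B_ack=1000
After event 3: A_seq=1000 A_ack=7000 B_seq=7572 B_ack=1000

1000 7000 7572 1000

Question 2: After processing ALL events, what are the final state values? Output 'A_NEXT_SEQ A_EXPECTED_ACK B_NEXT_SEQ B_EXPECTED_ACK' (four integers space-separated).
After event 0: A_seq=1000 A_ack=7000 B_seq=7182 B_ack=1000
After event 1: A_seq=1000 A_ack=7000 B_seq=7365 B_ack=1000
After event 2: A_seq=1000 A_ack=7000 B_seq=7415 B_ack=1000
After event 3: A_seq=1000 A_ack=7000 B_seq=7572 B_ack=1000
After event 4: A_seq=1000 A_ack=7000 B_seq=7743 B_ack=1000

Answer: 1000 7000 7743 1000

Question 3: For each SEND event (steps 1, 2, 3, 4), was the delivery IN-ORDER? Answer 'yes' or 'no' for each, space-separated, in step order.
Answer: no no no no

Derivation:
Step 1: SEND seq=7182 -> out-of-order
Step 2: SEND seq=7365 -> out-of-order
Step 3: SEND seq=7415 -> out-of-order
Step 4: SEND seq=7572 -> out-of-order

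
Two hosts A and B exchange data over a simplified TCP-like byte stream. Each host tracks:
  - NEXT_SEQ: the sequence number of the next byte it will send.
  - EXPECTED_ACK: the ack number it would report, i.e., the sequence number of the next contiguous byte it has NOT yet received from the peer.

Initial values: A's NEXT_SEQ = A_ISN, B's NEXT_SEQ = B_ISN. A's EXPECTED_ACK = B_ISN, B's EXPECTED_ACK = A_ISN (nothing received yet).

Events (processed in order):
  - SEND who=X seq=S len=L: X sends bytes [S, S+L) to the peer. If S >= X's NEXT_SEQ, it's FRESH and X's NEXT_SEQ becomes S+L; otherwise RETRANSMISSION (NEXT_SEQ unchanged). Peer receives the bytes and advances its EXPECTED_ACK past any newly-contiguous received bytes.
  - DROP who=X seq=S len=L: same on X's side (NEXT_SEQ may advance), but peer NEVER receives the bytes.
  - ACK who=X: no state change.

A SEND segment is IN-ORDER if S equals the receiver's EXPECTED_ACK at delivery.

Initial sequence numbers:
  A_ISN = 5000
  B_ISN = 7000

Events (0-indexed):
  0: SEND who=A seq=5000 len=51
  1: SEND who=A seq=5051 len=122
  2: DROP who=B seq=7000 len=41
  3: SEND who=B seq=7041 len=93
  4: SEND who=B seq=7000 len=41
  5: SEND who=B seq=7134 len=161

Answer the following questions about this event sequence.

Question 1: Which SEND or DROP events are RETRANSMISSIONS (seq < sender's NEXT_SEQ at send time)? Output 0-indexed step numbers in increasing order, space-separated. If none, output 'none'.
Step 0: SEND seq=5000 -> fresh
Step 1: SEND seq=5051 -> fresh
Step 2: DROP seq=7000 -> fresh
Step 3: SEND seq=7041 -> fresh
Step 4: SEND seq=7000 -> retransmit
Step 5: SEND seq=7134 -> fresh

Answer: 4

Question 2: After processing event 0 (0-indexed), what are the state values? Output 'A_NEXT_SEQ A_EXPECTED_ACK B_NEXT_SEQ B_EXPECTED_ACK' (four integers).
After event 0: A_seq=5051 A_ack=7000 B_seq=7000 B_ack=5051

5051 7000 7000 5051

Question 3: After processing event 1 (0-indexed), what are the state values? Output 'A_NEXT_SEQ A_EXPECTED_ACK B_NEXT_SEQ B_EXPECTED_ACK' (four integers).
After event 0: A_seq=5051 A_ack=7000 B_seq=7000 B_ack=5051
After event 1: A_seq=5173 A_ack=7000 B_seq=7000 B_ack=5173

5173 7000 7000 5173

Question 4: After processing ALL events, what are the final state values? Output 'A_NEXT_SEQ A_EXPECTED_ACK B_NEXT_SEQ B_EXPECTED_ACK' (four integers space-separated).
After event 0: A_seq=5051 A_ack=7000 B_seq=7000 B_ack=5051
After event 1: A_seq=5173 A_ack=7000 B_seq=7000 B_ack=5173
After event 2: A_seq=5173 A_ack=7000 B_seq=7041 B_ack=5173
After event 3: A_seq=5173 A_ack=7000 B_seq=7134 B_ack=5173
After event 4: A_seq=5173 A_ack=7134 B_seq=7134 B_ack=5173
After event 5: A_seq=5173 A_ack=7295 B_seq=7295 B_ack=5173

Answer: 5173 7295 7295 5173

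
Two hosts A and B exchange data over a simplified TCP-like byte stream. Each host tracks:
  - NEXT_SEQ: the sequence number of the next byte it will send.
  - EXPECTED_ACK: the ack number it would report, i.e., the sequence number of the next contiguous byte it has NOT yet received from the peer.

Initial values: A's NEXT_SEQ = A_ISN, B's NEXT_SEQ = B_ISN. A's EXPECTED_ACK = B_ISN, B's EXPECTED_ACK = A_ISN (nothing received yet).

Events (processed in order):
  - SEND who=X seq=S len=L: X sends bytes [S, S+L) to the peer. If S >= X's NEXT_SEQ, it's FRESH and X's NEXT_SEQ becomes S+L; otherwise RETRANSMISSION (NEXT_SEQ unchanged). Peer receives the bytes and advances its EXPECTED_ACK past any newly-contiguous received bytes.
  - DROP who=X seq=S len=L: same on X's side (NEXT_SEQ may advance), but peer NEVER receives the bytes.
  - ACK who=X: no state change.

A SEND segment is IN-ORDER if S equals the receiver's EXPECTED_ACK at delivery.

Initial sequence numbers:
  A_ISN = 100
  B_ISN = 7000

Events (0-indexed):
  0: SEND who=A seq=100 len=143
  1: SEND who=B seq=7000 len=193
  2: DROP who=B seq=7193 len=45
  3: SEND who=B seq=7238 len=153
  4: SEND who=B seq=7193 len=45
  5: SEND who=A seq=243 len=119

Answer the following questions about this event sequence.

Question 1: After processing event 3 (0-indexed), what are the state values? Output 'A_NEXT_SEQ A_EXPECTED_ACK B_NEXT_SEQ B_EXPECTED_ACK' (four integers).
After event 0: A_seq=243 A_ack=7000 B_seq=7000 B_ack=243
After event 1: A_seq=243 A_ack=7193 B_seq=7193 B_ack=243
After event 2: A_seq=243 A_ack=7193 B_seq=7238 B_ack=243
After event 3: A_seq=243 A_ack=7193 B_seq=7391 B_ack=243

243 7193 7391 243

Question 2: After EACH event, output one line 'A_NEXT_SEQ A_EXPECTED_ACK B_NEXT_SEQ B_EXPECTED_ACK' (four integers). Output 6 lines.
243 7000 7000 243
243 7193 7193 243
243 7193 7238 243
243 7193 7391 243
243 7391 7391 243
362 7391 7391 362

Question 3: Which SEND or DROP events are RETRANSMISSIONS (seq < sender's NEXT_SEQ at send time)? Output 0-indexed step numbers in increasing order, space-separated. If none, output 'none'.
Step 0: SEND seq=100 -> fresh
Step 1: SEND seq=7000 -> fresh
Step 2: DROP seq=7193 -> fresh
Step 3: SEND seq=7238 -> fresh
Step 4: SEND seq=7193 -> retransmit
Step 5: SEND seq=243 -> fresh

Answer: 4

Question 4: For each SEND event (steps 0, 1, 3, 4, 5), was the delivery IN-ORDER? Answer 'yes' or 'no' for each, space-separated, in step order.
Answer: yes yes no yes yes

Derivation:
Step 0: SEND seq=100 -> in-order
Step 1: SEND seq=7000 -> in-order
Step 3: SEND seq=7238 -> out-of-order
Step 4: SEND seq=7193 -> in-order
Step 5: SEND seq=243 -> in-order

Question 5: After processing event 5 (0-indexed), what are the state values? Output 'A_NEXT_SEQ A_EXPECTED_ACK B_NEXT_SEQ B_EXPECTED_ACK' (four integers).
After event 0: A_seq=243 A_ack=7000 B_seq=7000 B_ack=243
After event 1: A_seq=243 A_ack=7193 B_seq=7193 B_ack=243
After event 2: A_seq=243 A_ack=7193 B_seq=7238 B_ack=243
After event 3: A_seq=243 A_ack=7193 B_seq=7391 B_ack=243
After event 4: A_seq=243 A_ack=7391 B_seq=7391 B_ack=243
After event 5: A_seq=362 A_ack=7391 B_seq=7391 B_ack=362

362 7391 7391 362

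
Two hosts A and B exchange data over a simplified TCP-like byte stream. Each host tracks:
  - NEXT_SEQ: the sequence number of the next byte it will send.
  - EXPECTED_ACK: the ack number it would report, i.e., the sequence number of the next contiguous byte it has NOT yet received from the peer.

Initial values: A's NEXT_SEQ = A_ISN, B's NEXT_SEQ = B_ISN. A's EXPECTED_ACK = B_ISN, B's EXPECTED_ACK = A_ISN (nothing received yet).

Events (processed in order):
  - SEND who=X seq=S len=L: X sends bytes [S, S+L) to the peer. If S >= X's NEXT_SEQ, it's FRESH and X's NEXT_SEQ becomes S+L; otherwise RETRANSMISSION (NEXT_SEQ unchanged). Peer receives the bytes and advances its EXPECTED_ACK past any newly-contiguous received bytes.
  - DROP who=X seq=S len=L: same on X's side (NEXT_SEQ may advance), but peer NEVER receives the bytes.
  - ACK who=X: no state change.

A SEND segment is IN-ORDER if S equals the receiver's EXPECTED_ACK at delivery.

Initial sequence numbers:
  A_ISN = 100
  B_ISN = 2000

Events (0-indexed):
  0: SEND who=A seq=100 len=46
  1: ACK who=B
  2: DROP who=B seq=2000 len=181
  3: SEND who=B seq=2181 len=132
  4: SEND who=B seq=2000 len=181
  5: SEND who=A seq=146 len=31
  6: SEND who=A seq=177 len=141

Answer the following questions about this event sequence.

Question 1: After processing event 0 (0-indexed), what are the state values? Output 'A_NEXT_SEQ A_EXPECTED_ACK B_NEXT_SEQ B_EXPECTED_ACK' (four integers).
After event 0: A_seq=146 A_ack=2000 B_seq=2000 B_ack=146

146 2000 2000 146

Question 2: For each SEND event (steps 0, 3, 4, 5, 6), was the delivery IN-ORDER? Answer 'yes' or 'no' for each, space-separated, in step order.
Step 0: SEND seq=100 -> in-order
Step 3: SEND seq=2181 -> out-of-order
Step 4: SEND seq=2000 -> in-order
Step 5: SEND seq=146 -> in-order
Step 6: SEND seq=177 -> in-order

Answer: yes no yes yes yes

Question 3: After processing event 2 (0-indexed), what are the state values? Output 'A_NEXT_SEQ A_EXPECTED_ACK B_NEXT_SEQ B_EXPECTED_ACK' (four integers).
After event 0: A_seq=146 A_ack=2000 B_seq=2000 B_ack=146
After event 1: A_seq=146 A_ack=2000 B_seq=2000 B_ack=146
After event 2: A_seq=146 A_ack=2000 B_seq=2181 B_ack=146

146 2000 2181 146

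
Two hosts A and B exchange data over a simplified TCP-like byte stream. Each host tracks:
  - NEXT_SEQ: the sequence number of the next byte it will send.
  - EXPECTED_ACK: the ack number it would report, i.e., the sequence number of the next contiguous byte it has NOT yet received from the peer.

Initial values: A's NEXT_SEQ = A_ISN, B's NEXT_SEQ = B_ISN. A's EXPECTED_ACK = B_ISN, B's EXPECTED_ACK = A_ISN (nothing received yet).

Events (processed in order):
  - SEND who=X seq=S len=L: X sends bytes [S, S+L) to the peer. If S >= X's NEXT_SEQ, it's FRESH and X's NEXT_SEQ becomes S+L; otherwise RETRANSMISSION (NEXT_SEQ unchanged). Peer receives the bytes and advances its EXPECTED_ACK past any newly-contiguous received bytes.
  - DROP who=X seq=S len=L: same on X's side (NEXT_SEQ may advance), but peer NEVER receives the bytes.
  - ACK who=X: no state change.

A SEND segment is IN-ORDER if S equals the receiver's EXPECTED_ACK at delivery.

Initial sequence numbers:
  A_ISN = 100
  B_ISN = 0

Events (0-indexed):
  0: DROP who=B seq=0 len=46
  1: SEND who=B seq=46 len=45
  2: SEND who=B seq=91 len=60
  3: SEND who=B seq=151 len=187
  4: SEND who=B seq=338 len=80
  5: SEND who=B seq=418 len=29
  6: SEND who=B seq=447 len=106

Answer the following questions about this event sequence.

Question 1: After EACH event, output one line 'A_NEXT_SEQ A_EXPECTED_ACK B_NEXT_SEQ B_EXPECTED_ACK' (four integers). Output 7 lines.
100 0 46 100
100 0 91 100
100 0 151 100
100 0 338 100
100 0 418 100
100 0 447 100
100 0 553 100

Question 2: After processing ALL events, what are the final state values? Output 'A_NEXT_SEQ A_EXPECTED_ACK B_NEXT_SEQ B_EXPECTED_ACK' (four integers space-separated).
Answer: 100 0 553 100

Derivation:
After event 0: A_seq=100 A_ack=0 B_seq=46 B_ack=100
After event 1: A_seq=100 A_ack=0 B_seq=91 B_ack=100
After event 2: A_seq=100 A_ack=0 B_seq=151 B_ack=100
After event 3: A_seq=100 A_ack=0 B_seq=338 B_ack=100
After event 4: A_seq=100 A_ack=0 B_seq=418 B_ack=100
After event 5: A_seq=100 A_ack=0 B_seq=447 B_ack=100
After event 6: A_seq=100 A_ack=0 B_seq=553 B_ack=100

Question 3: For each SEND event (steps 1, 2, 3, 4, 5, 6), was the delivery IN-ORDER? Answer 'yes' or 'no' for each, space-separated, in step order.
Answer: no no no no no no

Derivation:
Step 1: SEND seq=46 -> out-of-order
Step 2: SEND seq=91 -> out-of-order
Step 3: SEND seq=151 -> out-of-order
Step 4: SEND seq=338 -> out-of-order
Step 5: SEND seq=418 -> out-of-order
Step 6: SEND seq=447 -> out-of-order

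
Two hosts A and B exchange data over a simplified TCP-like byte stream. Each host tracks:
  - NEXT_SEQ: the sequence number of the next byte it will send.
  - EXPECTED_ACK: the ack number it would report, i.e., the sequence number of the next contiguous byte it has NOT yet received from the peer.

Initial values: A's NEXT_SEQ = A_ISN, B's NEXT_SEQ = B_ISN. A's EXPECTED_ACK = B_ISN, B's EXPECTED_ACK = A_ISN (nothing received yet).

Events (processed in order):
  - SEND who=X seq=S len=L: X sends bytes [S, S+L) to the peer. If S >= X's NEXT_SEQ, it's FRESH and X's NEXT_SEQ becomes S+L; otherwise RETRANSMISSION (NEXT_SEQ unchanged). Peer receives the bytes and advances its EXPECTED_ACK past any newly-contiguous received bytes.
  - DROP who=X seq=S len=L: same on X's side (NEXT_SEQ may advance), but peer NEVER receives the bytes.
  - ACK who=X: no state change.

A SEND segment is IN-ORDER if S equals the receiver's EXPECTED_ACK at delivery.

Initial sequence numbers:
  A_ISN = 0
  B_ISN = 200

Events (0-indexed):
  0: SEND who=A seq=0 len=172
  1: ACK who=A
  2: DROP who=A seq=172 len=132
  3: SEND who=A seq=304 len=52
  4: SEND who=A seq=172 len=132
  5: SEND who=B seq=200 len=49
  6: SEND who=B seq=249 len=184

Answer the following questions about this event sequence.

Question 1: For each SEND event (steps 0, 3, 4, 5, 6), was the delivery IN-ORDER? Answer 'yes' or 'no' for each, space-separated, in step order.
Step 0: SEND seq=0 -> in-order
Step 3: SEND seq=304 -> out-of-order
Step 4: SEND seq=172 -> in-order
Step 5: SEND seq=200 -> in-order
Step 6: SEND seq=249 -> in-order

Answer: yes no yes yes yes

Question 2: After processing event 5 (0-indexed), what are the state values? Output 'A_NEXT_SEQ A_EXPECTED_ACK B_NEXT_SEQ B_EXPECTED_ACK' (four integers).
After event 0: A_seq=172 A_ack=200 B_seq=200 B_ack=172
After event 1: A_seq=172 A_ack=200 B_seq=200 B_ack=172
After event 2: A_seq=304 A_ack=200 B_seq=200 B_ack=172
After event 3: A_seq=356 A_ack=200 B_seq=200 B_ack=172
After event 4: A_seq=356 A_ack=200 B_seq=200 B_ack=356
After event 5: A_seq=356 A_ack=249 B_seq=249 B_ack=356

356 249 249 356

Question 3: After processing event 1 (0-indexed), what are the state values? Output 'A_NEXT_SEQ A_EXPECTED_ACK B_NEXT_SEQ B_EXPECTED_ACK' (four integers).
After event 0: A_seq=172 A_ack=200 B_seq=200 B_ack=172
After event 1: A_seq=172 A_ack=200 B_seq=200 B_ack=172

172 200 200 172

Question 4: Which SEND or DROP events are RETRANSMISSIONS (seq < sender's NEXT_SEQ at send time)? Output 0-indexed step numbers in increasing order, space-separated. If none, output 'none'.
Answer: 4

Derivation:
Step 0: SEND seq=0 -> fresh
Step 2: DROP seq=172 -> fresh
Step 3: SEND seq=304 -> fresh
Step 4: SEND seq=172 -> retransmit
Step 5: SEND seq=200 -> fresh
Step 6: SEND seq=249 -> fresh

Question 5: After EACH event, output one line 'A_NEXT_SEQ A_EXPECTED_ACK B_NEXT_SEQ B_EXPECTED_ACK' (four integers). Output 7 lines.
172 200 200 172
172 200 200 172
304 200 200 172
356 200 200 172
356 200 200 356
356 249 249 356
356 433 433 356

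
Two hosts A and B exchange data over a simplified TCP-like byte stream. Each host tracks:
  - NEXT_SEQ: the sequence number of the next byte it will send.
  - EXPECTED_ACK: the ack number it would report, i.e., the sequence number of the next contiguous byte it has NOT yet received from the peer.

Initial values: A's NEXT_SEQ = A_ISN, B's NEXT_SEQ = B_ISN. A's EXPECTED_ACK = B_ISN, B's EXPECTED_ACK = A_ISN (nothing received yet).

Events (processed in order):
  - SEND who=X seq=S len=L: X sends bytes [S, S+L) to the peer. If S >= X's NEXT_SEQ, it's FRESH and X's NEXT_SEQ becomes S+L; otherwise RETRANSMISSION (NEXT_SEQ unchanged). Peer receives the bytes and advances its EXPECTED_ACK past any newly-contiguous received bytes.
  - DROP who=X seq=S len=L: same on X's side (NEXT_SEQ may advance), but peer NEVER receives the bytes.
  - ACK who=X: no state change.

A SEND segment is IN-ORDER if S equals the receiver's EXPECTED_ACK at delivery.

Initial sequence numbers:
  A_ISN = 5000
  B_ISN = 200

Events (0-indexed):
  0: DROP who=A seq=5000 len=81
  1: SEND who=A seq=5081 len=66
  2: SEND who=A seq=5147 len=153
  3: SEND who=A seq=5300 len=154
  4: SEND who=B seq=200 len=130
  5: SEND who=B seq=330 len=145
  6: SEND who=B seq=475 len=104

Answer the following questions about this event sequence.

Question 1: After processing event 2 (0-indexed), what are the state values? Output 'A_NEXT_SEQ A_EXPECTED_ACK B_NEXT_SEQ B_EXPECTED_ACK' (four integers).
After event 0: A_seq=5081 A_ack=200 B_seq=200 B_ack=5000
After event 1: A_seq=5147 A_ack=200 B_seq=200 B_ack=5000
After event 2: A_seq=5300 A_ack=200 B_seq=200 B_ack=5000

5300 200 200 5000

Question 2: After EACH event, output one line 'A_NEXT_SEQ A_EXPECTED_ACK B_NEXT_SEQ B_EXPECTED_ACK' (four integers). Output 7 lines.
5081 200 200 5000
5147 200 200 5000
5300 200 200 5000
5454 200 200 5000
5454 330 330 5000
5454 475 475 5000
5454 579 579 5000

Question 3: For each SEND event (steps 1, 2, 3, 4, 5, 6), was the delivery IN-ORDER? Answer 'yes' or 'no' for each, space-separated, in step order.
Answer: no no no yes yes yes

Derivation:
Step 1: SEND seq=5081 -> out-of-order
Step 2: SEND seq=5147 -> out-of-order
Step 3: SEND seq=5300 -> out-of-order
Step 4: SEND seq=200 -> in-order
Step 5: SEND seq=330 -> in-order
Step 6: SEND seq=475 -> in-order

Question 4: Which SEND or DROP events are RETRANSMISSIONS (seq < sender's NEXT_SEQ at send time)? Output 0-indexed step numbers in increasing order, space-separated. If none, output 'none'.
Answer: none

Derivation:
Step 0: DROP seq=5000 -> fresh
Step 1: SEND seq=5081 -> fresh
Step 2: SEND seq=5147 -> fresh
Step 3: SEND seq=5300 -> fresh
Step 4: SEND seq=200 -> fresh
Step 5: SEND seq=330 -> fresh
Step 6: SEND seq=475 -> fresh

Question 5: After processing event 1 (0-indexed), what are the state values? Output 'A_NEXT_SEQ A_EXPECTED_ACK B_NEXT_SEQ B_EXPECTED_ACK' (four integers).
After event 0: A_seq=5081 A_ack=200 B_seq=200 B_ack=5000
After event 1: A_seq=5147 A_ack=200 B_seq=200 B_ack=5000

5147 200 200 5000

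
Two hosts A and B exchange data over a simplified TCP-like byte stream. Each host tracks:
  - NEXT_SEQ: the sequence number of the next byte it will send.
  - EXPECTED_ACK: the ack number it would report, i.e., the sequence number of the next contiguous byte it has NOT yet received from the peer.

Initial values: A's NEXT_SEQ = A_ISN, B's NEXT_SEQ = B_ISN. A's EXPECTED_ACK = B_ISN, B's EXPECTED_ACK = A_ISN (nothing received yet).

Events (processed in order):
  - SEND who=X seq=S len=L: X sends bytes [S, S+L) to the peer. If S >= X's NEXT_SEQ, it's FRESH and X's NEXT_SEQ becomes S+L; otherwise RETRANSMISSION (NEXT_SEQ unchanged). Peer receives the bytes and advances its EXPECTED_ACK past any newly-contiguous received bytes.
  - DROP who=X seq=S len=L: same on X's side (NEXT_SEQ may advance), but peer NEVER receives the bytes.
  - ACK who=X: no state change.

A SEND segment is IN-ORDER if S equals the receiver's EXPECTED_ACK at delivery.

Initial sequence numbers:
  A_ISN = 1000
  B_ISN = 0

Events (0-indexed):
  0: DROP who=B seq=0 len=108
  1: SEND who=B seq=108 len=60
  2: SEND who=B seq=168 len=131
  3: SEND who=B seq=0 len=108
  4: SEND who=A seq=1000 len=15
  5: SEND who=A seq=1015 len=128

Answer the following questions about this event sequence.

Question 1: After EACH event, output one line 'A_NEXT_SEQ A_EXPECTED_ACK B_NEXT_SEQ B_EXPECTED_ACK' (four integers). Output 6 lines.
1000 0 108 1000
1000 0 168 1000
1000 0 299 1000
1000 299 299 1000
1015 299 299 1015
1143 299 299 1143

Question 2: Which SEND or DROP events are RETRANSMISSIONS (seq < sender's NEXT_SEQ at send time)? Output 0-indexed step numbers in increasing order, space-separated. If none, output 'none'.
Step 0: DROP seq=0 -> fresh
Step 1: SEND seq=108 -> fresh
Step 2: SEND seq=168 -> fresh
Step 3: SEND seq=0 -> retransmit
Step 4: SEND seq=1000 -> fresh
Step 5: SEND seq=1015 -> fresh

Answer: 3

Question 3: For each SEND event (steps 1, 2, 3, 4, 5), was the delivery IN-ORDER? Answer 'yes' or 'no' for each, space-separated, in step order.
Step 1: SEND seq=108 -> out-of-order
Step 2: SEND seq=168 -> out-of-order
Step 3: SEND seq=0 -> in-order
Step 4: SEND seq=1000 -> in-order
Step 5: SEND seq=1015 -> in-order

Answer: no no yes yes yes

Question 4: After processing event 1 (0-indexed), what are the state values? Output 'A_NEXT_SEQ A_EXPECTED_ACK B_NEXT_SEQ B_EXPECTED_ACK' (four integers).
After event 0: A_seq=1000 A_ack=0 B_seq=108 B_ack=1000
After event 1: A_seq=1000 A_ack=0 B_seq=168 B_ack=1000

1000 0 168 1000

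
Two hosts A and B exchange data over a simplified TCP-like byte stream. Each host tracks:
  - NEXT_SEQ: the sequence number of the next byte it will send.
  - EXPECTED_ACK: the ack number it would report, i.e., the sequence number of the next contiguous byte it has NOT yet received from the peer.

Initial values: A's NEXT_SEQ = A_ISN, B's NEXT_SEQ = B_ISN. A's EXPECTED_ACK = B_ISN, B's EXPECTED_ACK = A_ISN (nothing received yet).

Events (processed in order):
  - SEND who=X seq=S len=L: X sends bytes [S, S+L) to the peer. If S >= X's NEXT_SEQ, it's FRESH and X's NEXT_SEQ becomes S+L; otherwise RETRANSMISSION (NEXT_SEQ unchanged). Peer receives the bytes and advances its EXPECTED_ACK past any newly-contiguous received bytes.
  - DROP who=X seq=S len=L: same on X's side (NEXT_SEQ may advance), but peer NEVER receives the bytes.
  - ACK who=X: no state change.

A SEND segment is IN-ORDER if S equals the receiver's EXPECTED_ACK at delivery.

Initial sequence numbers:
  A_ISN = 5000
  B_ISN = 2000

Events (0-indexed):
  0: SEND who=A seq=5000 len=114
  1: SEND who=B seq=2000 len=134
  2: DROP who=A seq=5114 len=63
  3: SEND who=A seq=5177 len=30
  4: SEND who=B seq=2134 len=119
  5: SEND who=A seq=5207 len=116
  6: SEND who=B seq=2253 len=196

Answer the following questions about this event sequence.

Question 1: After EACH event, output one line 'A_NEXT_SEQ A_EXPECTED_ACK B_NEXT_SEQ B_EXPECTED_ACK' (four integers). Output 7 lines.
5114 2000 2000 5114
5114 2134 2134 5114
5177 2134 2134 5114
5207 2134 2134 5114
5207 2253 2253 5114
5323 2253 2253 5114
5323 2449 2449 5114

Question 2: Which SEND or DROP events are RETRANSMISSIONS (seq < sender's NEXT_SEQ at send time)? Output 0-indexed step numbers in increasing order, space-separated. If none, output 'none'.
Step 0: SEND seq=5000 -> fresh
Step 1: SEND seq=2000 -> fresh
Step 2: DROP seq=5114 -> fresh
Step 3: SEND seq=5177 -> fresh
Step 4: SEND seq=2134 -> fresh
Step 5: SEND seq=5207 -> fresh
Step 6: SEND seq=2253 -> fresh

Answer: none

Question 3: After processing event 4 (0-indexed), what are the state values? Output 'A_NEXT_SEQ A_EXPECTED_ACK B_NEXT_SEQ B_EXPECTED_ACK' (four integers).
After event 0: A_seq=5114 A_ack=2000 B_seq=2000 B_ack=5114
After event 1: A_seq=5114 A_ack=2134 B_seq=2134 B_ack=5114
After event 2: A_seq=5177 A_ack=2134 B_seq=2134 B_ack=5114
After event 3: A_seq=5207 A_ack=2134 B_seq=2134 B_ack=5114
After event 4: A_seq=5207 A_ack=2253 B_seq=2253 B_ack=5114

5207 2253 2253 5114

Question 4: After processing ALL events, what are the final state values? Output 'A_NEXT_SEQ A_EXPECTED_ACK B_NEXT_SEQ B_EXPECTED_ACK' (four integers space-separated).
After event 0: A_seq=5114 A_ack=2000 B_seq=2000 B_ack=5114
After event 1: A_seq=5114 A_ack=2134 B_seq=2134 B_ack=5114
After event 2: A_seq=5177 A_ack=2134 B_seq=2134 B_ack=5114
After event 3: A_seq=5207 A_ack=2134 B_seq=2134 B_ack=5114
After event 4: A_seq=5207 A_ack=2253 B_seq=2253 B_ack=5114
After event 5: A_seq=5323 A_ack=2253 B_seq=2253 B_ack=5114
After event 6: A_seq=5323 A_ack=2449 B_seq=2449 B_ack=5114

Answer: 5323 2449 2449 5114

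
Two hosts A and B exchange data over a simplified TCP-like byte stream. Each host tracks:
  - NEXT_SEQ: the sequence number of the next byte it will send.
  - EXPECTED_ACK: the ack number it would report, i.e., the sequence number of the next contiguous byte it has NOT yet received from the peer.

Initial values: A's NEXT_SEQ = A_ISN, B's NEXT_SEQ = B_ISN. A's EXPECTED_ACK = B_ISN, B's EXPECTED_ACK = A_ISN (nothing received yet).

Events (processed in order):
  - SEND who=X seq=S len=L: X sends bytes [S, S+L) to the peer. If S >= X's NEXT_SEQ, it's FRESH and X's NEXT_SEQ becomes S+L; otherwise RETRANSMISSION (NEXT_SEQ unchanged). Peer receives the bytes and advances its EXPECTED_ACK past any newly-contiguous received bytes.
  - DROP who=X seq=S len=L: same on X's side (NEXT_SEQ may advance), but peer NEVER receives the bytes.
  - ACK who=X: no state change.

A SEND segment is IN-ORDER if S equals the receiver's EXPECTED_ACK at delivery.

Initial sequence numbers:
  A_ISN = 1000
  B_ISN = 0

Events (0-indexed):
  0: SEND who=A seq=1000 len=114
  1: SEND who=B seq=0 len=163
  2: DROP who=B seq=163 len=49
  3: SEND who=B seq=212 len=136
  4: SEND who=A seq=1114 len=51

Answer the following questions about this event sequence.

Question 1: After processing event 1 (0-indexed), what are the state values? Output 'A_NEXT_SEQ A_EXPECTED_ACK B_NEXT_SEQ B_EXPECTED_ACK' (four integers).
After event 0: A_seq=1114 A_ack=0 B_seq=0 B_ack=1114
After event 1: A_seq=1114 A_ack=163 B_seq=163 B_ack=1114

1114 163 163 1114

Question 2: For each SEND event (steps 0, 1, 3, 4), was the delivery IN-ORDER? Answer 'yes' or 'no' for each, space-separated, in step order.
Step 0: SEND seq=1000 -> in-order
Step 1: SEND seq=0 -> in-order
Step 3: SEND seq=212 -> out-of-order
Step 4: SEND seq=1114 -> in-order

Answer: yes yes no yes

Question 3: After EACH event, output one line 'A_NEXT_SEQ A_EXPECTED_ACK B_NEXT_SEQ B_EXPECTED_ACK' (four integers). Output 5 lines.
1114 0 0 1114
1114 163 163 1114
1114 163 212 1114
1114 163 348 1114
1165 163 348 1165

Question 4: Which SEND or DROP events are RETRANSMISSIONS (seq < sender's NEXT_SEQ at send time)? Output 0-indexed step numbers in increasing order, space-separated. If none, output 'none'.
Answer: none

Derivation:
Step 0: SEND seq=1000 -> fresh
Step 1: SEND seq=0 -> fresh
Step 2: DROP seq=163 -> fresh
Step 3: SEND seq=212 -> fresh
Step 4: SEND seq=1114 -> fresh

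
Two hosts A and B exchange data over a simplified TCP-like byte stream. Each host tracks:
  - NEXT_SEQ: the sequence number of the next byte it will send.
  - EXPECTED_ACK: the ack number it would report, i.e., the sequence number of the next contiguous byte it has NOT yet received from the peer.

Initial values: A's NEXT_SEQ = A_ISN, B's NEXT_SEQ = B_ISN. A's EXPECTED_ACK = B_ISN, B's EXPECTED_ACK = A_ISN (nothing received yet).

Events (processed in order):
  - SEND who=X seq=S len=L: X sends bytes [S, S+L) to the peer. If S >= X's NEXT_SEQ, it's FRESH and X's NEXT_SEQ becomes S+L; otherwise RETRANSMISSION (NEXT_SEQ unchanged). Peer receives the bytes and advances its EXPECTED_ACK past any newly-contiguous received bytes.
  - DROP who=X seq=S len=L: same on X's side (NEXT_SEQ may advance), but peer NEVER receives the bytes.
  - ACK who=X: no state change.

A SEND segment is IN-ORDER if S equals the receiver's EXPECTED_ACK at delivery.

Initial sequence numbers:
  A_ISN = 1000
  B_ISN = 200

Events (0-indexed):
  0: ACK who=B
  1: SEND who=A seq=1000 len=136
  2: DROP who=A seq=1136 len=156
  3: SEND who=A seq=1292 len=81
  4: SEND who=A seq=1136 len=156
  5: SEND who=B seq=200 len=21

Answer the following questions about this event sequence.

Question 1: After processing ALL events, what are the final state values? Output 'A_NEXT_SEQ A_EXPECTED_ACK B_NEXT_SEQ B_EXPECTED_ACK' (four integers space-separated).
After event 0: A_seq=1000 A_ack=200 B_seq=200 B_ack=1000
After event 1: A_seq=1136 A_ack=200 B_seq=200 B_ack=1136
After event 2: A_seq=1292 A_ack=200 B_seq=200 B_ack=1136
After event 3: A_seq=1373 A_ack=200 B_seq=200 B_ack=1136
After event 4: A_seq=1373 A_ack=200 B_seq=200 B_ack=1373
After event 5: A_seq=1373 A_ack=221 B_seq=221 B_ack=1373

Answer: 1373 221 221 1373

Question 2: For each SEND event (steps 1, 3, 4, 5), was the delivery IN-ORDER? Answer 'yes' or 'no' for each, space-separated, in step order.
Step 1: SEND seq=1000 -> in-order
Step 3: SEND seq=1292 -> out-of-order
Step 4: SEND seq=1136 -> in-order
Step 5: SEND seq=200 -> in-order

Answer: yes no yes yes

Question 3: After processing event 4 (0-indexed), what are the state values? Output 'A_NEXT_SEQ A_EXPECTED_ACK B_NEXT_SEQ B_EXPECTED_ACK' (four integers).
After event 0: A_seq=1000 A_ack=200 B_seq=200 B_ack=1000
After event 1: A_seq=1136 A_ack=200 B_seq=200 B_ack=1136
After event 2: A_seq=1292 A_ack=200 B_seq=200 B_ack=1136
After event 3: A_seq=1373 A_ack=200 B_seq=200 B_ack=1136
After event 4: A_seq=1373 A_ack=200 B_seq=200 B_ack=1373

1373 200 200 1373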